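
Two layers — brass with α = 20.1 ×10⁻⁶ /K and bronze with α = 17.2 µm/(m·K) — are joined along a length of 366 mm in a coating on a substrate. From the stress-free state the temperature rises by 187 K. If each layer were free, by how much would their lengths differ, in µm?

198 µm

Δα = |20.1 − 17.2|×10⁻⁶/K = 2.90×10⁻⁶/K.
ΔL_mismatch = Δα·L·ΔT = 2.90×10⁻⁶ × 366.0 mm × 187.0 K = 198 µm.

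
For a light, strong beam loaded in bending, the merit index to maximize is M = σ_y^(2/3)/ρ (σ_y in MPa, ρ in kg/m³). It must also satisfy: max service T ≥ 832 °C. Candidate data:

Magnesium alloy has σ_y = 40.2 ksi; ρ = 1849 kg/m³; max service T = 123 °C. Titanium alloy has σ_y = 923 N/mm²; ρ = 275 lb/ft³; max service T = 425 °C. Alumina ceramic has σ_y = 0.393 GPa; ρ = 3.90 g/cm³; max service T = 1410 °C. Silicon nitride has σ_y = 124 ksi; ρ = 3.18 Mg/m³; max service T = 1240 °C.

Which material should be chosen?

Screen on constraints: max service T ≥ 832 °C. Survivors: alumina ceramic, silicon nitride.
Normalizing units and computing the index:
  alumina ceramic: σ_y = 393.0 MPa, ρ = 3900 kg/m³
  silicon nitride: σ_y = 855.0 MPa, ρ = 3180 kg/m³
  silicon nitride: M = 28.3×10⁻³
  alumina ceramic: M = 13.8×10⁻³
Highest index: silicon nitride.

silicon nitride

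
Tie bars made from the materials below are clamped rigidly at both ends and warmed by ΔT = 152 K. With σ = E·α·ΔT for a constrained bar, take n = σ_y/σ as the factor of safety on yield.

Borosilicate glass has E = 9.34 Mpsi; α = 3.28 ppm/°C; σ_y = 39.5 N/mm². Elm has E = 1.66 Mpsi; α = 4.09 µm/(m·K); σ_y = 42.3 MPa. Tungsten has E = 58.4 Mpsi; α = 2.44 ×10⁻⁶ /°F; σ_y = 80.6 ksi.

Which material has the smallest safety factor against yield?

In consistent units (E in GPa, α in ×10⁻⁶/K, σ_y in MPa):
  borosilicate glass: E = 64.40, α = 3.28, σ_y = 39.50 → σ = 32.1 MPa, n = 1.23
  elm: E = 11.45, α = 4.09, σ_y = 42.30 → σ = 7.12 MPa, n = 5.94
  tungsten: E = 402.7, α = 4.39, σ_y = 555.7 → σ = 269 MPa, n = 2.07
The minimum is borosilicate glass at n = 1.23.

borosilicate glass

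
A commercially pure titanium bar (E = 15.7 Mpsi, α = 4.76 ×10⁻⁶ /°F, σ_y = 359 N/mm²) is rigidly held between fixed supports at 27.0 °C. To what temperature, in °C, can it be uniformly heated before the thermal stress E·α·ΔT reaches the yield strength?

414 °C

E = 15.7 Mpsi = 108.2 GPa.
α = 4.76×10⁻⁶/°F × 9/5 = 8.57×10⁻⁶/K.
σ_y = 359 N/mm² = 359.0 MPa.
E·α·ΔT = 359.0 MPa ⇒ ΔT = 359.0 / (108.2×10³ × 8.57×10⁻⁶) = 387.1 K.
T = 27.0 + 387.1 = 414.1 °C.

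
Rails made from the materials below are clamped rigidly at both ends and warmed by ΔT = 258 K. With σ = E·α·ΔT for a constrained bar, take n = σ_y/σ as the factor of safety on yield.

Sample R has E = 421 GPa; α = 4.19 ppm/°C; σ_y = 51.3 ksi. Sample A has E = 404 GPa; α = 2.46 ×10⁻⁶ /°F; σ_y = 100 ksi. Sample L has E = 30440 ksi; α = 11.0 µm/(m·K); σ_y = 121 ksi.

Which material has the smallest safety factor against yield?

sample R

In consistent units (E in GPa, α in ×10⁻⁶/K, σ_y in MPa):
  sample R: E = 421.0, α = 4.19, σ_y = 353.7 → σ = 455 MPa, n = 0.777
  sample A: E = 404.0, α = 4.43, σ_y = 689.5 → σ = 462 MPa, n = 1.49
  sample L: E = 209.9, α = 11.0, σ_y = 834.3 → σ = 596 MPa, n = 1.40
Smallest n: sample R with n = 0.777.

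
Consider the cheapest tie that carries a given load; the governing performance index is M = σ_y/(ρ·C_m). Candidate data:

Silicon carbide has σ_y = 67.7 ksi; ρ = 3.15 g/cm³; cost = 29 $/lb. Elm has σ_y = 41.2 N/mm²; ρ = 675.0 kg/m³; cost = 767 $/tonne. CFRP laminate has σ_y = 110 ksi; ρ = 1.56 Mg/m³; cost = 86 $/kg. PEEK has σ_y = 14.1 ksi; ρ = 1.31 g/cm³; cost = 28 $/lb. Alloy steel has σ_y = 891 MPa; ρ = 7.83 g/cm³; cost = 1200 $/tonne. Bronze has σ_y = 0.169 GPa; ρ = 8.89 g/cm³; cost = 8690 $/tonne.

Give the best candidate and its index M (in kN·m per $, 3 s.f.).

Normalizing units and computing the index:
  silicon carbide: σ_y = 466.8 MPa, ρ = 3150 kg/m³, cost = 63.93 $/kg
  elm: σ_y = 41.20 MPa, ρ = 675.0 kg/m³, cost = 0.7670 $/kg
  CFRP laminate: σ_y = 758.4 MPa, ρ = 1560 kg/m³, cost = 86.00 $/kg
  PEEK: σ_y = 97.22 MPa, ρ = 1310 kg/m³, cost = 61.73 $/kg
  alloy steel: σ_y = 891.0 MPa, ρ = 7830 kg/m³, cost = 1.200 $/kg
  bronze: σ_y = 169.0 MPa, ρ = 8890 kg/m³, cost = 8.690 $/kg
  alloy steel: M = 94.8 kN·m per $
  elm: M = 79.6 kN·m per $
  CFRP laminate: M = 5.65 kN·m per $
  silicon carbide: M = 2.32 kN·m per $
  bronze: M = 2.19 kN·m per $
  PEEK: M = 1.20 kN·m per $
Alloy steel has the largest M.

alloy steel, M = 94.8 kN·m per $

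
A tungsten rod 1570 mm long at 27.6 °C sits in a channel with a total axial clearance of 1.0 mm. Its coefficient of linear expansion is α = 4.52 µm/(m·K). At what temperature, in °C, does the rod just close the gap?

169 °C

α·L₀·ΔT = 1.0 mm ⇒ ΔT = 1.0 / (4.52×10⁻⁶ × 1570.0) = 140.9 K.
T = 27.6 + 140.9 = 168.5 °C.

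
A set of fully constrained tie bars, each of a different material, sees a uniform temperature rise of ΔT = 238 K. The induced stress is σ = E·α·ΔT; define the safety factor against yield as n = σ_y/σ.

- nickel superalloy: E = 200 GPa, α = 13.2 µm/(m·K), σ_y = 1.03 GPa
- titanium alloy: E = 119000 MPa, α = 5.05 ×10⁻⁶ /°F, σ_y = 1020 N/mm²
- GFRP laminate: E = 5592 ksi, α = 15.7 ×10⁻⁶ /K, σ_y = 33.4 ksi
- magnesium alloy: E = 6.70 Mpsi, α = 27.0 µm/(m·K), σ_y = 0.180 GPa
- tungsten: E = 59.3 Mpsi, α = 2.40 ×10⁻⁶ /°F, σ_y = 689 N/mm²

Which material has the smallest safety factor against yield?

With everything in SI (GPa, ×10⁻⁶/K, MPa):
  nickel superalloy: E = 200.0, α = 13.2, σ_y = 1030 → σ = 628 MPa, n = 1.64
  titanium alloy: E = 119.0, α = 9.09, σ_y = 1020 → σ = 257 MPa, n = 3.96
  GFRP laminate: E = 38.56, α = 15.7, σ_y = 230.3 → σ = 144 MPa, n = 1.60
  magnesium alloy: E = 46.19, α = 27.0, σ_y = 180.0 → σ = 297 MPa, n = 0.606
  tungsten: E = 408.9, α = 4.32, σ_y = 689.0 → σ = 420 MPa, n = 1.64
Smallest n: magnesium alloy with n = 0.606.

magnesium alloy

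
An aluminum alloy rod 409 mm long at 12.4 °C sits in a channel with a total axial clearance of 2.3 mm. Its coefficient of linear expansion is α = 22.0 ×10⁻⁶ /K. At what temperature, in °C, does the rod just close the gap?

268 °C

α·L₀·ΔT = 2.3 mm ⇒ ΔT = 2.3 / (22.0×10⁻⁶ × 409.0) = 255.6 K.
T = 12.4 + 255.6 = 268.0 °C.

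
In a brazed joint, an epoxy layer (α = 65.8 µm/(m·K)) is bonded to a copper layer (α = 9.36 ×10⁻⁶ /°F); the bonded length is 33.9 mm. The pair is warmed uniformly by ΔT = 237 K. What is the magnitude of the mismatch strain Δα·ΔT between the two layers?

copper: α = 9.36×10⁻⁶/°F × 9/5 = 16.8×10⁻⁶/K.
Δα = |65.8 − 16.8|×10⁻⁶/K = 49.0×10⁻⁶/K.
Mismatch strain = Δα·ΔT = 49.0×10⁻⁶ × 237.0 = 0.0116.

0.0116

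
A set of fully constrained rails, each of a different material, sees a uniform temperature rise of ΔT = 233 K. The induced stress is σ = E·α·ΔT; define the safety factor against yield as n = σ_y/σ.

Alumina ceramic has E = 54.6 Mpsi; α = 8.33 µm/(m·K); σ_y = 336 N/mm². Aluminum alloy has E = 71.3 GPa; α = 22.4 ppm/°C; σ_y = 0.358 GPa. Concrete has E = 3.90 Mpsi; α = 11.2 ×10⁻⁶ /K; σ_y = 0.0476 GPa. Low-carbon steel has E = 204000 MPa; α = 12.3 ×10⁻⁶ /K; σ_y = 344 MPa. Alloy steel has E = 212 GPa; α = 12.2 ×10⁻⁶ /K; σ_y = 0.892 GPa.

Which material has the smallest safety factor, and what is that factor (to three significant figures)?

Per material, after unit conversion:
  alumina ceramic: E = 376.5, α = 8.33, σ_y = 336.0 → σ = 731 MPa, n = 0.460
  aluminum alloy: E = 71.30, α = 22.4, σ_y = 358.0 → σ = 372 MPa, n = 0.962
  concrete: E = 26.89, α = 11.2, σ_y = 47.60 → σ = 70.2 MPa, n = 0.678
  low-carbon steel: E = 204.0, α = 12.3, σ_y = 344.0 → σ = 585 MPa, n = 0.588
  alloy steel: E = 212.0, α = 12.2, σ_y = 892.0 → σ = 603 MPa, n = 1.48
Alumina ceramic has the lowest safety factor, n = 0.460.

alumina ceramic, n = 0.460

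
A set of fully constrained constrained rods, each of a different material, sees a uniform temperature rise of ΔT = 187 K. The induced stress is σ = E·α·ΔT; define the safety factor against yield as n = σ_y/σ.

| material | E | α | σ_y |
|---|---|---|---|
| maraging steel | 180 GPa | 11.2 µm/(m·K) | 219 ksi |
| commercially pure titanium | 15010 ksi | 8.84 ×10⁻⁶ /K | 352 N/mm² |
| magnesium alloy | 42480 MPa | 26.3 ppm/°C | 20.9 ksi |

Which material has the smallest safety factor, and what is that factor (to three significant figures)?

magnesium alloy, n = 0.690

In consistent units (E in GPa, α in ×10⁻⁶/K, σ_y in MPa):
  maraging steel: E = 180.0, α = 11.2, σ_y = 1510 → σ = 377 MPa, n = 4.01
  commercially pure titanium: E = 103.5, α = 8.84, σ_y = 352.0 → σ = 171 MPa, n = 2.06
  magnesium alloy: E = 42.48, α = 26.3, σ_y = 144.1 → σ = 209 MPa, n = 0.690
Smallest n: magnesium alloy with n = 0.690.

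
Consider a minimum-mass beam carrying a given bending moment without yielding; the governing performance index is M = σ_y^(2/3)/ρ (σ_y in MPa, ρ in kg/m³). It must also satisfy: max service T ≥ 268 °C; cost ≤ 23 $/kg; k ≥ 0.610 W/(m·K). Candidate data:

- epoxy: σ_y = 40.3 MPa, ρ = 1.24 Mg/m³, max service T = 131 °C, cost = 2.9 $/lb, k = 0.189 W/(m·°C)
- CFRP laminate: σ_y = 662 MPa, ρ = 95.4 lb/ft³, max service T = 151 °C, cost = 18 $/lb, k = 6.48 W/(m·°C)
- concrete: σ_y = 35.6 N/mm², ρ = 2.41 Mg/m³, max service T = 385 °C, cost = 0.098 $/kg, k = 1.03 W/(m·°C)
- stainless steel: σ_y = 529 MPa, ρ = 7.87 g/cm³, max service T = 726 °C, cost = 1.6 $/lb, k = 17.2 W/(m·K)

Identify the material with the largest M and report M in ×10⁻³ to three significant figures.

stainless steel, M = 8.31×10⁻³

Screen on constraints: max service T ≥ 268 °C; cost ≤ 23 $/kg; k ≥ 0.610 W/(m·K). Survivors: concrete, stainless steel.
After converting to SI:
  concrete: σ_y = 35.60 MPa, ρ = 2410 kg/m³
  stainless steel: σ_y = 529.0 MPa, ρ = 7870 kg/m³
  stainless steel: M = 8.31×10⁻³
  concrete: M = 4.49×10⁻³
Highest index: stainless steel.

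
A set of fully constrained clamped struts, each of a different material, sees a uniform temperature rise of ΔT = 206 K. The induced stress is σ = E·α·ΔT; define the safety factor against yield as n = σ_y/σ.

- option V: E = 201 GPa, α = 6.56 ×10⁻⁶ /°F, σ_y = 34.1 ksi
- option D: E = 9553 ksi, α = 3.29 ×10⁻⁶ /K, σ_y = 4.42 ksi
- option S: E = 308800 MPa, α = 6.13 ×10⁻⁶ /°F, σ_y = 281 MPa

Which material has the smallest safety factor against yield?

Converting E to GPa, α to ×10⁻⁶/K, σ_y to MPa, then σ and n for each:
  option V: E = 201.0, α = 11.8, σ_y = 235.1 → σ = 489 MPa, n = 0.481
  option D: E = 65.87, α = 3.29, σ_y = 30.47 → σ = 44.6 MPa, n = 0.683
  option S: E = 308.8, α = 11.0, σ_y = 281.0 → σ = 702 MPa, n = 0.400
Smallest n: option S with n = 0.400.

option S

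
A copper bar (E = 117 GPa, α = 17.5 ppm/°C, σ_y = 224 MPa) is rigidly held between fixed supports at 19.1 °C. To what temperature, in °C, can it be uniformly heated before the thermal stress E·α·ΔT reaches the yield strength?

E·α·ΔT = 224.0 MPa ⇒ ΔT = 224.0 / (117.0×10³ × 17.5×10⁻⁶) = 109.4 K.
T = 19.1 + 109.4 = 128.5 °C.

129 °C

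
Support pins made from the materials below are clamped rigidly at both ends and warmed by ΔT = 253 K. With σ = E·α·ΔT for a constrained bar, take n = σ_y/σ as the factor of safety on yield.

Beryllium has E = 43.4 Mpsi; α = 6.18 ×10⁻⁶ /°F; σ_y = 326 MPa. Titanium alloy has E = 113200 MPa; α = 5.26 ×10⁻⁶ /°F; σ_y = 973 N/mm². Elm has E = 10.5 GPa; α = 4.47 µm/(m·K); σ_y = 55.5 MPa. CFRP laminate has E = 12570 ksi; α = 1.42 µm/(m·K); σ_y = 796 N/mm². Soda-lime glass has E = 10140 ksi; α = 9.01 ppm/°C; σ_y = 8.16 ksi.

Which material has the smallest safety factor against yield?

Per material, after unit conversion:
  beryllium: E = 299.2, α = 11.1, σ_y = 326.0 → σ = 842 MPa, n = 0.387
  titanium alloy: E = 113.2, α = 9.47, σ_y = 973.0 → σ = 271 MPa, n = 3.59
  elm: E = 10.50, α = 4.47, σ_y = 55.50 → σ = 11.9 MPa, n = 4.67
  CFRP laminate: E = 86.67, α = 1.42, σ_y = 796.0 → σ = 31.1 MPa, n = 25.6
  soda-lime glass: E = 69.91, α = 9.01, σ_y = 56.26 → σ = 159 MPa, n = 0.353
Smallest n: soda-lime glass with n = 0.353.

soda-lime glass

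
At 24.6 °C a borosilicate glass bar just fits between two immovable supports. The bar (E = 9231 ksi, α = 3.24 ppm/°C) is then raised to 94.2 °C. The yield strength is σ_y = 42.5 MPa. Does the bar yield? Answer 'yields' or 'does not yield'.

does not yield

E = 9231 ksi = 63.65 GPa.
ΔT = 69.60 K. Constrained thermal stress σ = E·α·ΔT = 63.65×10³ MPa × 3.24×10⁻⁶ × 69.60 = 14.4 MPa (compressive).
Compare to σ_y = 42.5 MPa: σ < σ_y, so it does not yield.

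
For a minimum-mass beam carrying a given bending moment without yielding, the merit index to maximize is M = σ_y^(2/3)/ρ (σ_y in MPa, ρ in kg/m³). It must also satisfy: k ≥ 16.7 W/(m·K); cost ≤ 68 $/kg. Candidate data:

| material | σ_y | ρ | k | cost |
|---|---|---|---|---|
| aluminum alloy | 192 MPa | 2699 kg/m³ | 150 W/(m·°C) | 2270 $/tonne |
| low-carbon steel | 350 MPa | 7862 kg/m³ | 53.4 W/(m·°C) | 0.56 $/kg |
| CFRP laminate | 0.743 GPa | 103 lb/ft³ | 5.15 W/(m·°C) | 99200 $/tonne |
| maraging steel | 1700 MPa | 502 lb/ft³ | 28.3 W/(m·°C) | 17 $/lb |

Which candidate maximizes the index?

maraging steel

Screen on constraints: k ≥ 16.7 W/(m·K); cost ≤ 68 $/kg. Survivors: aluminum alloy, low-carbon steel, maraging steel.
After converting to SI:
  aluminum alloy: σ_y = 192.0 MPa, ρ = 2699 kg/m³
  low-carbon steel: σ_y = 350.0 MPa, ρ = 7862 kg/m³
  maraging steel: σ_y = 1700 MPa, ρ = 8041 kg/m³
  maraging steel: M = 17.7×10⁻³
  aluminum alloy: M = 12.3×10⁻³
  low-carbon steel: M = 6.32×10⁻³
The maximum is for maraging steel.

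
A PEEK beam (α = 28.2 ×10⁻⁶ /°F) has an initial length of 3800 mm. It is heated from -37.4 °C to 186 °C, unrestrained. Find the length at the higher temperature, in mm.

Convert α: 28.2×10⁻⁶/°F × (9/5) = 50.8×10⁻⁶/K.
ΔT = 186 − (-37.4) = 223.4 K.
ΔL = α·L₀·ΔT = 50.8×10⁻⁶ × 3800 mm × 223.4 K = 43.1 mm.
L = L₀ + ΔL = 3800 + 43.1 = 3843.1 mm.

3843.1 mm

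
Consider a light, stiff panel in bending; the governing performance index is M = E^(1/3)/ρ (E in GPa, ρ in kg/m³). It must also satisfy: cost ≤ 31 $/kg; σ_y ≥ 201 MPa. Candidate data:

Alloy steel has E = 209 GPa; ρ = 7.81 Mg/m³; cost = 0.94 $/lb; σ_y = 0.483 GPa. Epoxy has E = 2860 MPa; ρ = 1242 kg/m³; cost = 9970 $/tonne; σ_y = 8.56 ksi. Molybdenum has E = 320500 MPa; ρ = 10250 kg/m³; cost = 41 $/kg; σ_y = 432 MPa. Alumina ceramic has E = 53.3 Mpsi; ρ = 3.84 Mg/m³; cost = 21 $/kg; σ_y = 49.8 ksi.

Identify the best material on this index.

Screen on constraints: cost ≤ 31 $/kg; σ_y ≥ 201 MPa. Survivors: alloy steel, alumina ceramic.
Convert each candidate to consistent units, then evaluate M:
  alloy steel: E = 209.0 GPa, ρ = 7810 kg/m³
  alumina ceramic: E = 367.5 GPa, ρ = 3840 kg/m³
  alumina ceramic: M = 1.87×10⁻³
  alloy steel: M = 0.760×10⁻³
The maximum is for alumina ceramic.

alumina ceramic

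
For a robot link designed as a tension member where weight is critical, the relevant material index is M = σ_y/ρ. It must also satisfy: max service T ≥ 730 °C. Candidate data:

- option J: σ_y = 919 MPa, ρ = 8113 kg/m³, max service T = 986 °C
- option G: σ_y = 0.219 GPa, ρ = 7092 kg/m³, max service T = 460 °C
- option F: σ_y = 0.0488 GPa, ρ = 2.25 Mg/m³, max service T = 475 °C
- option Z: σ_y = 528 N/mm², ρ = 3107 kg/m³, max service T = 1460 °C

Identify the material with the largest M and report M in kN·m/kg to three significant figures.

Screen on constraints: max service T ≥ 730 °C. Survivors: option J, option Z.
Putting every candidate on a common basis:
  option J: σ_y = 919.0 MPa, ρ = 8113 kg/m³
  option Z: σ_y = 528.0 MPa, ρ = 3107 kg/m³
  option Z: M = 170 kN·m/kg
  option J: M = 113 kN·m/kg
Highest index: option Z.

option Z, M = 170 kN·m/kg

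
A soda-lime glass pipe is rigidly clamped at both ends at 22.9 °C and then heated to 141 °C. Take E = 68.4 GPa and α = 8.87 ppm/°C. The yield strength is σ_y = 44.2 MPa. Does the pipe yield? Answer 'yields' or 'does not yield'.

yields

ΔT = 118.1 K. Constrained thermal stress σ = E·α·ΔT = 68.40×10³ MPa × 8.87×10⁻⁶ × 118.1 = 71.7 MPa (compressive).
Compare to σ_y = 44.2 MPa: σ ≥ σ_y, so it yields.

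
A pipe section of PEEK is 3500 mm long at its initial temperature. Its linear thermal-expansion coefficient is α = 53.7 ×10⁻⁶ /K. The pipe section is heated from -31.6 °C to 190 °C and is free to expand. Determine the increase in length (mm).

ΔT = 190 − (-31.6) = 221.6 K.
ΔL = α·L₀·ΔT = 53.7×10⁻⁶ × 3500 mm × 221.6 K = 41.6 mm.

41.6 mm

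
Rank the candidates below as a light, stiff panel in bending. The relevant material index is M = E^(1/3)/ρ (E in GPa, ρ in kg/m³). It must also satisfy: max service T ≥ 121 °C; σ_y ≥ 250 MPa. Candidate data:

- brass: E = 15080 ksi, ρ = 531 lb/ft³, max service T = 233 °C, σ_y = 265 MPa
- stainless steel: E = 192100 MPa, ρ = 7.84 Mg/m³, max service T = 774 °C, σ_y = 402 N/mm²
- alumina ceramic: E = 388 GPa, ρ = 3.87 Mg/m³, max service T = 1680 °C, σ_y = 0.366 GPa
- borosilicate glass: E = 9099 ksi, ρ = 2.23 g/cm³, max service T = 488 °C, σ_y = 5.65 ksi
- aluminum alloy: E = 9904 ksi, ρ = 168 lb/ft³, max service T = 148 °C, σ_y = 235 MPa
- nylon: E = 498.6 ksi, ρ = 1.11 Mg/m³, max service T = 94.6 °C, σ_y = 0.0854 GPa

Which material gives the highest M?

Screen on constraints: max service T ≥ 121 °C; σ_y ≥ 250 MPa. Survivors: brass, stainless steel, alumina ceramic.
Normalizing units and computing the index:
  brass: E = 104.0 GPa, ρ = 8506 kg/m³
  stainless steel: E = 192.1 GPa, ρ = 7840 kg/m³
  alumina ceramic: E = 388.0 GPa, ρ = 3870 kg/m³
  alumina ceramic: M = 1.88×10⁻³
  stainless steel: M = 0.736×10⁻³
  brass: M = 0.553×10⁻³
Highest index: alumina ceramic.

alumina ceramic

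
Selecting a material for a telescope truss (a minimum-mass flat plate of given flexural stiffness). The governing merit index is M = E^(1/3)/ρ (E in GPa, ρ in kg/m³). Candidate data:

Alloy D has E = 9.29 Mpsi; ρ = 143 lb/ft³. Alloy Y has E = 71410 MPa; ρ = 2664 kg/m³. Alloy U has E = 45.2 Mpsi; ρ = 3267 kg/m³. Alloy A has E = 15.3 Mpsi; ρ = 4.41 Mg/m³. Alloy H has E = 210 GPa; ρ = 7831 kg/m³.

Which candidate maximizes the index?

Putting every candidate on a common basis:
  alloy D: E = 64.05 GPa, ρ = 2291 kg/m³
  alloy Y: E = 71.41 GPa, ρ = 2664 kg/m³
  alloy U: E = 311.6 GPa, ρ = 3267 kg/m³
  alloy A: E = 105.5 GPa, ρ = 4410 kg/m³
  alloy H: E = 210.0 GPa, ρ = 7831 kg/m³
  alloy U: M = 2.08×10⁻³
  alloy D: M = 1.75×10⁻³
  alloy Y: M = 1.56×10⁻³
  alloy A: M = 1.07×10⁻³
  alloy H: M = 0.759×10⁻³
Alloy U has the largest M.

alloy U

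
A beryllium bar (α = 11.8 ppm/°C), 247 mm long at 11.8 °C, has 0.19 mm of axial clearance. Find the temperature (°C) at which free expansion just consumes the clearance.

α·L₀·ΔT = 0.19 mm ⇒ ΔT = 0.19 / (11.8×10⁻⁶ × 247.0) = 65.19 K.
T = 11.8 + 65.19 = 76.99 °C.

77.0 °C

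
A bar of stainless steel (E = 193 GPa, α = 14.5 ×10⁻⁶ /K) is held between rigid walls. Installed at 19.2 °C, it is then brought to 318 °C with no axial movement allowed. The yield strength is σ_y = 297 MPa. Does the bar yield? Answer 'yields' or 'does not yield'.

yields

ΔT = 298.8 K. Constrained thermal stress σ = E·α·ΔT = 193.0×10³ MPa × 14.5×10⁻⁶ × 298.8 = 836 MPa (compressive).
Compare to σ_y = 297 MPa: σ ≥ σ_y, so it yields.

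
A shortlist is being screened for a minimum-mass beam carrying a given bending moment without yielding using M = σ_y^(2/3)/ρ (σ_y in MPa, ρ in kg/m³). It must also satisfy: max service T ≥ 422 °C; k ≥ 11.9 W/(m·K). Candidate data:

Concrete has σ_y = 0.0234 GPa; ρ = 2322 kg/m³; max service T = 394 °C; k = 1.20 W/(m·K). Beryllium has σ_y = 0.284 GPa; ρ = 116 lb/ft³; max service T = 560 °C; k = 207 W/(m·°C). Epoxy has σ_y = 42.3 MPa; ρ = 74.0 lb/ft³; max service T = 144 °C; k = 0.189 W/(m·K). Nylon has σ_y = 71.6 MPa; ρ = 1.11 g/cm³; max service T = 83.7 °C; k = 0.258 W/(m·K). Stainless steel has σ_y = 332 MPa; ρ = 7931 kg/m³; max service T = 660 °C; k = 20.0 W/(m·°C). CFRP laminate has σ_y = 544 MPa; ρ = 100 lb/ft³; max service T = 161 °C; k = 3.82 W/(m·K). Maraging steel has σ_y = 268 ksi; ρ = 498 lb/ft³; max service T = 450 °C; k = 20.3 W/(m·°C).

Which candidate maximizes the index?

Screen on constraints: max service T ≥ 422 °C; k ≥ 11.9 W/(m·K). Survivors: beryllium, stainless steel, maraging steel.
Convert each candidate to consistent units, then evaluate M:
  beryllium: σ_y = 284.0 MPa, ρ = 1858 kg/m³
  stainless steel: σ_y = 332.0 MPa, ρ = 7931 kg/m³
  maraging steel: σ_y = 1848 MPa, ρ = 7977 kg/m³
  beryllium: M = 23.3×10⁻³
  maraging steel: M = 18.9×10⁻³
  stainless steel: M = 6.05×10⁻³
Beryllium ranks first.

beryllium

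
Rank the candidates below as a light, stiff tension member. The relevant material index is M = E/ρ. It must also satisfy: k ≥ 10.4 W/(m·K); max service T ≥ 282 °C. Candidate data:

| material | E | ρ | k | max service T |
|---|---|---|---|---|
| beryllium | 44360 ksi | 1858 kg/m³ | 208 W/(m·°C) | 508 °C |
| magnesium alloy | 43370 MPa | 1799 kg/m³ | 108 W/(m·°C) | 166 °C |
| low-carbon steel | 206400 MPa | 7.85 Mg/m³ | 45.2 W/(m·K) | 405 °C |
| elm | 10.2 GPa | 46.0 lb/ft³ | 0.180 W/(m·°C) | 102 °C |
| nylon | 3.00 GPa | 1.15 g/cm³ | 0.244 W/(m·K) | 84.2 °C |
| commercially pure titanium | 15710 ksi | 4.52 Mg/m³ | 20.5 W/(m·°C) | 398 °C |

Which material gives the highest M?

Screen on constraints: k ≥ 10.4 W/(m·K); max service T ≥ 282 °C. Survivors: beryllium, low-carbon steel, commercially pure titanium.
Convert each candidate to consistent units, then evaluate M:
  beryllium: E = 305.9 GPa, ρ = 1858 kg/m³
  low-carbon steel: E = 206.4 GPa, ρ = 7850 kg/m³
  commercially pure titanium: E = 108.3 GPa, ρ = 4520 kg/m³
  beryllium: M = 165 MN·m/kg
  low-carbon steel: M = 26.3 MN·m/kg
  commercially pure titanium: M = 24.0 MN·m/kg
Beryllium has the largest M.

beryllium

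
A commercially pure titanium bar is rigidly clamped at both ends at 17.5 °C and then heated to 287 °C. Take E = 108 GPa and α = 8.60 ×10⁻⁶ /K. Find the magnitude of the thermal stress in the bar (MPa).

250 MPa

ΔT = 269.5 K. Constrained thermal stress σ = E·α·ΔT = 108.0×10³ MPa × 8.60×10⁻⁶ × 269.5 = 250 MPa (compressive).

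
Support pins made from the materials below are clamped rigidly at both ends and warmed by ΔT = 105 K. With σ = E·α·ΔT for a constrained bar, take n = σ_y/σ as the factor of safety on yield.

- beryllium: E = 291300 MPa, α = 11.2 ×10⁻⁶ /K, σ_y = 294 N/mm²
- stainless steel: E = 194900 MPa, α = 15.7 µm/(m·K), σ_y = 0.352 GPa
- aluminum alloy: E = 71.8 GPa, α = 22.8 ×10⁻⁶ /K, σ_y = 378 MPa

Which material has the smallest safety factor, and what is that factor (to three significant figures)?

beryllium, n = 0.858

Converting E to GPa, α to ×10⁻⁶/K, σ_y to MPa, then σ and n for each:
  beryllium: E = 291.3, α = 11.2, σ_y = 294.0 → σ = 343 MPa, n = 0.858
  stainless steel: E = 194.9, α = 15.7, σ_y = 352.0 → σ = 321 MPa, n = 1.10
  aluminum alloy: E = 71.80, α = 22.8, σ_y = 378.0 → σ = 172 MPa, n = 2.20
Beryllium has the lowest safety factor, n = 0.858.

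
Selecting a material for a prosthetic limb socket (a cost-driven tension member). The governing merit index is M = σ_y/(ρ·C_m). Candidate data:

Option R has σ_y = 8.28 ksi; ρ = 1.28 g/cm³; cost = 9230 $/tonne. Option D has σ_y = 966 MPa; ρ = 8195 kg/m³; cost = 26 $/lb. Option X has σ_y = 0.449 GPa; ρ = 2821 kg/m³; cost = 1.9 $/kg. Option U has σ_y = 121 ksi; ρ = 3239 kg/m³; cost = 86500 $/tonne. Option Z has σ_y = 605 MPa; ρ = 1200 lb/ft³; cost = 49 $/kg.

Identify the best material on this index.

option X

Convert each candidate to consistent units, then evaluate M:
  option R: σ_y = 57.09 MPa, ρ = 1280 kg/m³, cost = 9.230 $/kg
  option D: σ_y = 966.0 MPa, ρ = 8195 kg/m³, cost = 57.32 $/kg
  option X: σ_y = 449.0 MPa, ρ = 2821 kg/m³, cost = 1.900 $/kg
  option U: σ_y = 834.3 MPa, ρ = 3239 kg/m³, cost = 86.50 $/kg
  option Z: σ_y = 605.0 MPa, ρ = 19220 kg/m³, cost = 49.00 $/kg
  option X: M = 83.8 kN·m per $
  option R: M = 4.83 kN·m per $
  option U: M = 2.98 kN·m per $
  option D: M = 2.06 kN·m per $
  option Z: M = 0.642 kN·m per $
Highest index: option X.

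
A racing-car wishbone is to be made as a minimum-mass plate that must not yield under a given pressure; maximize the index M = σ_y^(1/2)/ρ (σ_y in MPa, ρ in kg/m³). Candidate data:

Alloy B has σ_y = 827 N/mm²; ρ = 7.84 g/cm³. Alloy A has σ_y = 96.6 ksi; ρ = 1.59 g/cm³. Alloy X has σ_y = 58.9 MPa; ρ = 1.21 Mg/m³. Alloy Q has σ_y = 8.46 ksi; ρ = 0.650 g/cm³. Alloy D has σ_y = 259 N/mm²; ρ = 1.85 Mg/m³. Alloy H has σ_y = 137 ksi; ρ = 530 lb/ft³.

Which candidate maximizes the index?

alloy A

Normalizing units and computing the index:
  alloy B: σ_y = 827.0 MPa, ρ = 7840 kg/m³
  alloy A: σ_y = 666.0 MPa, ρ = 1590 kg/m³
  alloy X: σ_y = 58.90 MPa, ρ = 1210 kg/m³
  alloy Q: σ_y = 58.33 MPa, ρ = 650.0 kg/m³
  alloy D: σ_y = 259.0 MPa, ρ = 1850 kg/m³
  alloy H: σ_y = 944.6 MPa, ρ = 8490 kg/m³
  alloy A: M = 16.2×10⁻³
  alloy Q: M = 11.7×10⁻³
  alloy D: M = 8.70×10⁻³
  alloy X: M = 6.34×10⁻³
  alloy B: M = 3.67×10⁻³
  alloy H: M = 3.62×10⁻³
Highest index: alloy A.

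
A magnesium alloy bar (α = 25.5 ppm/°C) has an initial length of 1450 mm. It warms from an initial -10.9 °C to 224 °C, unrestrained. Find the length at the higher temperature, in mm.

ΔT = 224 − (-10.9) = 234.9 K.
ΔL = α·L₀·ΔT = 25.5×10⁻⁶ × 1450 mm × 234.9 K = 8.69 mm.
L = L₀ + ΔL = 1450 + 8.69 = 1458.7 mm.

1458.7 mm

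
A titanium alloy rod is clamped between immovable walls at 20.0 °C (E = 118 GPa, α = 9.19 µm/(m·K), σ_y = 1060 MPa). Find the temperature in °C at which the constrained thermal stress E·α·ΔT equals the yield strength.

E·α·ΔT = 1060 MPa ⇒ ΔT = 1060 / (118.0×10³ × 9.19×10⁻⁶) = 977.5 K.
T = 20.0 + 977.5 = 997.5 °C.

997 °C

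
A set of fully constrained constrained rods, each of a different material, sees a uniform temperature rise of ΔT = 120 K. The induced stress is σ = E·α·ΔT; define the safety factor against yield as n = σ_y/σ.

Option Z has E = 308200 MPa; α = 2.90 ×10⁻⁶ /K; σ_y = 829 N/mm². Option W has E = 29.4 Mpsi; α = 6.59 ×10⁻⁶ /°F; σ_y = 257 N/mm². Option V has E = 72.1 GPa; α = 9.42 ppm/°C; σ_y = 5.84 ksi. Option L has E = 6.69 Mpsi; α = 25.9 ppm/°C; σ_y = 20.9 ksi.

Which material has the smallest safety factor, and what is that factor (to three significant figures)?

Converting E to GPa, α to ×10⁻⁶/K, σ_y to MPa, then σ and n for each:
  option Z: E = 308.2, α = 2.90, σ_y = 829.0 → σ = 107 MPa, n = 7.73
  option W: E = 202.7, α = 11.9, σ_y = 257.0 → σ = 289 MPa, n = 0.891
  option V: E = 72.10, α = 9.42, σ_y = 40.27 → σ = 81.5 MPa, n = 0.494
  option L: E = 46.13, α = 25.9, σ_y = 144.1 → σ = 143 MPa, n = 1.01
The minimum is option V at n = 0.494.

option V, n = 0.494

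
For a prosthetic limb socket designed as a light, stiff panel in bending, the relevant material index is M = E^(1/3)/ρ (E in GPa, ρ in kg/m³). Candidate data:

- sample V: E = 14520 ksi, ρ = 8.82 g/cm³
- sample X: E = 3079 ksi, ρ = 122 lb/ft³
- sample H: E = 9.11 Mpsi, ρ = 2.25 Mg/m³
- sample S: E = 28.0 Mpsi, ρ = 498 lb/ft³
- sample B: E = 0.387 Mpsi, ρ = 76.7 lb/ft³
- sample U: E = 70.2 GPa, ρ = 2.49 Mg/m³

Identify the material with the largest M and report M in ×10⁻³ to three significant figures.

Putting every candidate on a common basis:
  sample V: E = 100.1 GPa, ρ = 8820 kg/m³
  sample X: E = 21.23 GPa, ρ = 1954 kg/m³
  sample H: E = 62.81 GPa, ρ = 2250 kg/m³
  sample S: E = 193.1 GPa, ρ = 7977 kg/m³
  sample B: E = 2.668 GPa, ρ = 1229 kg/m³
  sample U: E = 70.20 GPa, ρ = 2490 kg/m³
  sample H: M = 1.77×10⁻³
  sample U: M = 1.66×10⁻³
  sample X: M = 1.42×10⁻³
  sample B: M = 1.13×10⁻³
  sample S: M = 0.725×10⁻³
  sample V: M = 0.526×10⁻³
Highest index: sample H.

sample H, M = 1.77×10⁻³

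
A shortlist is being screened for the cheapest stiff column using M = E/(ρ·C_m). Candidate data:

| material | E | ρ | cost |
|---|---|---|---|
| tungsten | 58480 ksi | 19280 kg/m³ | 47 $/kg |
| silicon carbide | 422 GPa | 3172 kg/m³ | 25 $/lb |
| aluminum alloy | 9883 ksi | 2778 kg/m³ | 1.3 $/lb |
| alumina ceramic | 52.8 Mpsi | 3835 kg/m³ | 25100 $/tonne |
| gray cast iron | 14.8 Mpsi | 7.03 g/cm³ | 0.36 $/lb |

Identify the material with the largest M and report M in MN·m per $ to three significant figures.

gray cast iron, M = 18.3 MN·m per $

Normalizing units and computing the index:
  tungsten: E = 403.2 GPa, ρ = 19280 kg/m³, cost = 47.00 $/kg
  silicon carbide: E = 422.0 GPa, ρ = 3172 kg/m³, cost = 55.11 $/kg
  aluminum alloy: E = 68.14 GPa, ρ = 2778 kg/m³, cost = 2.866 $/kg
  alumina ceramic: E = 364.0 GPa, ρ = 3835 kg/m³, cost = 25.10 $/kg
  gray cast iron: E = 102.0 GPa, ρ = 7030 kg/m³, cost = 0.7937 $/kg
  gray cast iron: M = 18.3 MN·m per $
  aluminum alloy: M = 8.56 MN·m per $
  alumina ceramic: M = 3.78 MN·m per $
  silicon carbide: M = 2.41 MN·m per $
  tungsten: M = 0.445 MN·m per $
Gray cast iron has the largest M.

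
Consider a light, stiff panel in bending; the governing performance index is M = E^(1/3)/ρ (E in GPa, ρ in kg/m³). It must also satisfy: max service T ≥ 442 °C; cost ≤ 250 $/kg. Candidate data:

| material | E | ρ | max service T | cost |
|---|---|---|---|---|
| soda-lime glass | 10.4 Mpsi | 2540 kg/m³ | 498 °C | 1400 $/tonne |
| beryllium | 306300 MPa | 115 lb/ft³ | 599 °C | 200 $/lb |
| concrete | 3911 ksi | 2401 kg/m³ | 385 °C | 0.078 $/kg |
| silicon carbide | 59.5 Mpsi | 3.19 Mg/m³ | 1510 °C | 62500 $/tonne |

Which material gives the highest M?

Screen on constraints: max service T ≥ 442 °C; cost ≤ 250 $/kg. Survivors: soda-lime glass, silicon carbide.
Normalizing units and computing the index:
  soda-lime glass: E = 71.71 GPa, ρ = 2540 kg/m³
  silicon carbide: E = 410.2 GPa, ρ = 3190 kg/m³
  silicon carbide: M = 2.33×10⁻³
  soda-lime glass: M = 1.64×10⁻³
Silicon carbide ranks first.

silicon carbide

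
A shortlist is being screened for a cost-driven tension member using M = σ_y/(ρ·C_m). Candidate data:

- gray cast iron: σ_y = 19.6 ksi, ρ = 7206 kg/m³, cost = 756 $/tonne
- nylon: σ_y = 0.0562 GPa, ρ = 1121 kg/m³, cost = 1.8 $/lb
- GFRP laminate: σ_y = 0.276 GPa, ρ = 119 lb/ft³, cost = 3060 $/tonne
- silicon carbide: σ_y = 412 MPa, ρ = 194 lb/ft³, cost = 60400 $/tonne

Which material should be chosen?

In SI units:
  gray cast iron: σ_y = 135.1 MPa, ρ = 7206 kg/m³, cost = 0.7560 $/kg
  nylon: σ_y = 56.20 MPa, ρ = 1121 kg/m³, cost = 3.968 $/kg
  GFRP laminate: σ_y = 276.0 MPa, ρ = 1906 kg/m³, cost = 3.060 $/kg
  silicon carbide: σ_y = 412.0 MPa, ρ = 3108 kg/m³, cost = 60.40 $/kg
  GFRP laminate: M = 47.3 kN·m per $
  gray cast iron: M = 24.8 kN·m per $
  nylon: M = 12.6 kN·m per $
  silicon carbide: M = 2.20 kN·m per $
Highest index: GFRP laminate.

GFRP laminate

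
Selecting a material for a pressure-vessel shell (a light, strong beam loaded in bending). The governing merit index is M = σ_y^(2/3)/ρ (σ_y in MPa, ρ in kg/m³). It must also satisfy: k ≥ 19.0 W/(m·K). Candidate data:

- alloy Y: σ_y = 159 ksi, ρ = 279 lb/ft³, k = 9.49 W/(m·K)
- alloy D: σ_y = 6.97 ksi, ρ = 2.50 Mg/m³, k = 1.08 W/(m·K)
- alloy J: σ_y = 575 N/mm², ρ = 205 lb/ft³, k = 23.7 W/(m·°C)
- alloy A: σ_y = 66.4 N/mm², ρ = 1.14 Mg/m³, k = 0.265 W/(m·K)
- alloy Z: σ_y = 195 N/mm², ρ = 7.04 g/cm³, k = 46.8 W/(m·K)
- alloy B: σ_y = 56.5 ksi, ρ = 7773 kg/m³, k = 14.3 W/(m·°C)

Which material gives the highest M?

Screen on constraints: k ≥ 19.0 W/(m·K). Survivors: alloy J, alloy Z.
In SI units:
  alloy J: σ_y = 575.0 MPa, ρ = 3284 kg/m³
  alloy Z: σ_y = 195.0 MPa, ρ = 7040 kg/m³
  alloy J: M = 21.1×10⁻³
  alloy Z: M = 4.78×10⁻³
Alloy J has the largest M.

alloy J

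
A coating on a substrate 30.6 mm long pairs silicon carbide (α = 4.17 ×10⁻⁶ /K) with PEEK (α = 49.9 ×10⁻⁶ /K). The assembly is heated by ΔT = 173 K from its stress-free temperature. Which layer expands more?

α(silicon carbide) = 4.17×10⁻⁶/K vs α(PEEK) = 49.9×10⁻⁶/K.
Higher α expands more for the same ΔT: PEEK.

PEEK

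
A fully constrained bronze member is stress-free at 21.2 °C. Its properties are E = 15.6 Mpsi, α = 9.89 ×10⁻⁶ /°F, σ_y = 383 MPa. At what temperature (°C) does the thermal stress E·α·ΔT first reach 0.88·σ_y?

E = 15.6 Mpsi = 107.6 GPa.
α = 9.89×10⁻⁶/°F × 9/5 = 17.8×10⁻⁶/K.
E·α·ΔT = 337.0 MPa ⇒ ΔT = 337.0 / (107.6×10³ × 17.8×10⁻⁶) = 176.0 K.
T = 21.2 + 176.0 = 197.2 °C.

197 °C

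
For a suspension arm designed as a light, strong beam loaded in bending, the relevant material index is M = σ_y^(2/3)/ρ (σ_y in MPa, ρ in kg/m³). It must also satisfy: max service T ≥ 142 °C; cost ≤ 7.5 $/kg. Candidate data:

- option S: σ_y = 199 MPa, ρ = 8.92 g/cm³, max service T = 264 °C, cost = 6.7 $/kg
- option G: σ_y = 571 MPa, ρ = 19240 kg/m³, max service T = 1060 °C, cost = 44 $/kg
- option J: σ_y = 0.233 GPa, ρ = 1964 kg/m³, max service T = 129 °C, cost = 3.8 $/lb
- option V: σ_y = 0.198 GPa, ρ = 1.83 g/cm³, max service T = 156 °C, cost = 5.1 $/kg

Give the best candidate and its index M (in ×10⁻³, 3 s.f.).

option V, M = 18.6×10⁻³

Screen on constraints: max service T ≥ 142 °C; cost ≤ 7.5 $/kg. Survivors: option S, option V.
Normalizing units and computing the index:
  option S: σ_y = 199.0 MPa, ρ = 8920 kg/m³
  option V: σ_y = 198.0 MPa, ρ = 1830 kg/m³
  option V: M = 18.6×10⁻³
  option S: M = 3.82×10⁻³
Option V has the largest M.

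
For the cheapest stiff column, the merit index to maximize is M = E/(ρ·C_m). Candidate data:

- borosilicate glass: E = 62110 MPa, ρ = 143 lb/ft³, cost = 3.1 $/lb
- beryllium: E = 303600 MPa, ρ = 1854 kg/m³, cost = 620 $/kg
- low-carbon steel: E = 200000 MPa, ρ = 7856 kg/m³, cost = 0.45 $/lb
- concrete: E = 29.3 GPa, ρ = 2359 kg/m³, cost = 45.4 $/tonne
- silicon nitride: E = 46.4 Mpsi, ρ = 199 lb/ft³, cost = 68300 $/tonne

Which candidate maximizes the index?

concrete

Normalizing units and computing the index:
  borosilicate glass: E = 62.11 GPa, ρ = 2291 kg/m³, cost = 6.834 $/kg
  beryllium: E = 303.6 GPa, ρ = 1854 kg/m³, cost = 620.0 $/kg
  low-carbon steel: E = 200.0 GPa, ρ = 7856 kg/m³, cost = 0.9921 $/kg
  concrete: E = 29.30 GPa, ρ = 2359 kg/m³, cost = 0.04540 $/kg
  silicon nitride: E = 319.9 GPa, ρ = 3188 kg/m³, cost = 68.30 $/kg
  concrete: M = 274 MN·m per $
  low-carbon steel: M = 25.7 MN·m per $
  borosilicate glass: M = 3.97 MN·m per $
  silicon nitride: M = 1.47 MN·m per $
  beryllium: M = 0.264 MN·m per $
Concrete has the largest M.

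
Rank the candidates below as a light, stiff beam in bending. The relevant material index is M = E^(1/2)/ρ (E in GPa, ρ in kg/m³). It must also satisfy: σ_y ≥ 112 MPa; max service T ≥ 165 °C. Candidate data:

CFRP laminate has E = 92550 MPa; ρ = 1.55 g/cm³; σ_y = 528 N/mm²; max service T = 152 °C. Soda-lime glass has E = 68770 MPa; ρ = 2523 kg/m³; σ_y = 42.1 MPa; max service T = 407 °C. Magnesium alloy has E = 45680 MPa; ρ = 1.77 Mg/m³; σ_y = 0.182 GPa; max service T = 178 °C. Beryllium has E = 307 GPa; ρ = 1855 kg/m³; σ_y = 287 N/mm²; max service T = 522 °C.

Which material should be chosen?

beryllium

Screen on constraints: σ_y ≥ 112 MPa; max service T ≥ 165 °C. Survivors: magnesium alloy, beryllium.
Putting every candidate on a common basis:
  magnesium alloy: E = 45.68 GPa, ρ = 1770 kg/m³
  beryllium: E = 307.0 GPa, ρ = 1855 kg/m³
  beryllium: M = 9.45×10⁻³
  magnesium alloy: M = 3.82×10⁻³
The maximum is for beryllium.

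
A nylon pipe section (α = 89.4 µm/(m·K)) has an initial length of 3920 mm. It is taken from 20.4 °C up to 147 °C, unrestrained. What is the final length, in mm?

3964.4 mm

ΔT = 147 − 20.4 = 126.6 K.
ΔL = α·L₀·ΔT = 89.4×10⁻⁶ × 3920 mm × 126.6 K = 44.4 mm.
L = L₀ + ΔL = 3920 + 44.4 = 3964.4 mm.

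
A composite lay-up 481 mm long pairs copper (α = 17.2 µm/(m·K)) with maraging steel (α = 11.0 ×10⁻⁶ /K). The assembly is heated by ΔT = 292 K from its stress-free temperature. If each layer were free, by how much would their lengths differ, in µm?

871 µm

Δα = |17.2 − 11.0|×10⁻⁶/K = 6.20×10⁻⁶/K.
ΔL_mismatch = Δα·L·ΔT = 6.20×10⁻⁶ × 481.0 mm × 292.0 K = 871 µm.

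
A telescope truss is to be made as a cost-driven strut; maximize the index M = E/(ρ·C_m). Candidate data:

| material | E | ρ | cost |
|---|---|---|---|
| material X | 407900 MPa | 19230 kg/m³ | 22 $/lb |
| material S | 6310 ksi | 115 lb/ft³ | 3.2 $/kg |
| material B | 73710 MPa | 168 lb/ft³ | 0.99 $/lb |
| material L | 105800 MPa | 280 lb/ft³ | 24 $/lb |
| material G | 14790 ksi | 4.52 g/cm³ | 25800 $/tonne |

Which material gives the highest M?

Convert each candidate to consistent units, then evaluate M:
  material X: E = 407.9 GPa, ρ = 19230 kg/m³, cost = 48.50 $/kg
  material S: E = 43.51 GPa, ρ = 1842 kg/m³, cost = 3.200 $/kg
  material B: E = 73.71 GPa, ρ = 2691 kg/m³, cost = 2.183 $/kg
  material L: E = 105.8 GPa, ρ = 4485 kg/m³, cost = 52.91 $/kg
  material G: E = 102.0 GPa, ρ = 4520 kg/m³, cost = 25.80 $/kg
  material B: M = 12.5 MN·m per $
  material S: M = 7.38 MN·m per $
  material G: M = 0.874 MN·m per $
  material L: M = 0.446 MN·m per $
  material X: M = 0.437 MN·m per $
Material B ranks first.

material B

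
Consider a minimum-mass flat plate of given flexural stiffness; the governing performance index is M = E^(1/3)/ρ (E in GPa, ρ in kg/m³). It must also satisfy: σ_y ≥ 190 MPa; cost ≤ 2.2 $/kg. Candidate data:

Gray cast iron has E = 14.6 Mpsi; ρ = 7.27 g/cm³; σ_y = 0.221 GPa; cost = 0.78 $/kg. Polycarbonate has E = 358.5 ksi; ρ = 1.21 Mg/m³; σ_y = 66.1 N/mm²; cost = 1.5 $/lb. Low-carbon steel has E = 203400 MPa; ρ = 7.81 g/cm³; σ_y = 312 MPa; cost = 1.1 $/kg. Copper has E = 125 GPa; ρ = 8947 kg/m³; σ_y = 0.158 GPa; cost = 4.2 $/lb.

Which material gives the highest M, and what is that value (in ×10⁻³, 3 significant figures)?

Screen on constraints: σ_y ≥ 190 MPa; cost ≤ 2.2 $/kg. Survivors: gray cast iron, low-carbon steel.
Normalizing units and computing the index:
  gray cast iron: E = 100.7 GPa, ρ = 7270 kg/m³
  low-carbon steel: E = 203.4 GPa, ρ = 7810 kg/m³
  low-carbon steel: M = 0.753×10⁻³
  gray cast iron: M = 0.640×10⁻³
The maximum is for low-carbon steel.

low-carbon steel, M = 0.753×10⁻³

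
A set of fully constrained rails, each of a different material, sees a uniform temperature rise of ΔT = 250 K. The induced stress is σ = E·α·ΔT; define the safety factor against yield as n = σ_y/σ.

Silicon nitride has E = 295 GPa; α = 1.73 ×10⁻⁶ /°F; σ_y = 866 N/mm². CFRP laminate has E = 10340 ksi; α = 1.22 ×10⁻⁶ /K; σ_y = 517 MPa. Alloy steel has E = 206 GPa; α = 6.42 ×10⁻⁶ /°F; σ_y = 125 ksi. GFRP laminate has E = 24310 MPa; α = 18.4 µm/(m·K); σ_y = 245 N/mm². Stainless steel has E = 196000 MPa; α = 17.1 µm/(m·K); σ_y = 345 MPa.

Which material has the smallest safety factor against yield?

Per material, after unit conversion:
  silicon nitride: E = 295.0, α = 3.11, σ_y = 866.0 → σ = 230 MPa, n = 3.77
  CFRP laminate: E = 71.29, α = 1.22, σ_y = 517.0 → σ = 21.7 MPa, n = 23.8
  alloy steel: E = 206.0, α = 11.6, σ_y = 861.8 → σ = 595 MPa, n = 1.45
  GFRP laminate: E = 24.31, α = 18.4, σ_y = 245.0 → σ = 112 MPa, n = 2.19
  stainless steel: E = 196.0, α = 17.1, σ_y = 345.0 → σ = 838 MPa, n = 0.412
Smallest n: stainless steel with n = 0.412.

stainless steel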